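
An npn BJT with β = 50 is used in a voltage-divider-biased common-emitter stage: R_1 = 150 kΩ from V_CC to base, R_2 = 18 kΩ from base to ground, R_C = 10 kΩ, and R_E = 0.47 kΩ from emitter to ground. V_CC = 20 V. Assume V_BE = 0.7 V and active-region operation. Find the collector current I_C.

Thevenize the base divider: V_Th = V_CC·R_2/(R_1+R_2) = 20×18/168 = 2.14 V, R_Th = R_1‖R_2 = 16.1 kΩ.
Base-emitter loop: V_Th = I_B·R_Th + V_BE + (β+1)I_B·R_E, so I_B = (2.14 − 0.7) / (16.1 + 51×0.47) = 0.036 mA.
I_C = β·I_B = 50×0.036 = 1.8 mA, and I_E = (β+1)I_B = 1.84 mA.
V_CE = V_CC − I_C·R_C − I_E·R_E = 20 − 1.8×10 − 1.84×0.47 = 1.12 V.
V_CE = 1.12 V > 0.2 V confirms active-region operation.

I_C ≈ 1.8 mA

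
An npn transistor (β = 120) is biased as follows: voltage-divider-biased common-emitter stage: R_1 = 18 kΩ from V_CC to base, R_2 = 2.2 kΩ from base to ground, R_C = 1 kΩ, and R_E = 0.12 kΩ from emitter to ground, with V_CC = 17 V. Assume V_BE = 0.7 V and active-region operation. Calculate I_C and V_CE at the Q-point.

Thevenize the base divider: V_Th = V_CC·R_2/(R_1+R_2) = 17×2.2/20.2 = 1.85 V, R_Th = R_1‖R_2 = 1.96 kΩ.
Base-emitter loop: V_Th = I_B·R_Th + V_BE + (β+1)I_B·R_E, so I_B = (1.85 − 0.7) / (1.96 + 121×0.12) = 0.0699 mA.
I_C = β·I_B = 120×0.0699 = 8.38 mA, and I_E = (β+1)I_B = 8.45 mA.
V_CE = V_CC − I_C·R_C − I_E·R_E = 17 − 8.38×1 − 8.45×0.12 = 7.6 V.
V_CE = 7.6 V > 0.2 V confirms active-region operation.

I_C ≈ 8.4 mA, V_CE ≈ 7.6 V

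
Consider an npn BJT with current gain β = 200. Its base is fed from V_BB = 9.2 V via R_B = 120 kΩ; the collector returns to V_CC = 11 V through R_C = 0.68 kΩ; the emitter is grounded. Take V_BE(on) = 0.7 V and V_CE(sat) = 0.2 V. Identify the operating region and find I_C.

active; I_C ≈ 14 mA

Assume active. Base-emitter loop: I_B = (V_BB − V_BE)/R_B = (9.2 − 0.7)/120 = 0.0708 mA.
I_C = β·I_B = 200×0.0708 = 14.2 mA.
V_CE = V_CC − I_C·R_C = 11 − 14.2×0.68 = 1.37 V > V_CE(sat), so the active-region assumption holds.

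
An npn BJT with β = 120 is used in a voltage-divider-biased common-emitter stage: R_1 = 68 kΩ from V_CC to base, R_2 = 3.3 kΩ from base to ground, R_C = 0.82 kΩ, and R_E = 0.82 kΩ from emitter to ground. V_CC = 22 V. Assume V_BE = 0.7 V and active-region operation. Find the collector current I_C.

I_C ≈ 0.37 mA

Thevenize the base divider: V_Th = V_CC·R_2/(R_1+R_2) = 22×3.3/71.3 = 1.02 V, R_Th = R_1‖R_2 = 3.15 kΩ.
Base-emitter loop: V_Th = I_B·R_Th + V_BE + (β+1)I_B·R_E, so I_B = (1.02 − 0.7) / (3.15 + 121×0.82) = 0.00311 mA.
I_C = β·I_B = 120×0.00311 = 0.373 mA, and I_E = (β+1)I_B = 0.376 mA.
V_CE = V_CC − I_C·R_C − I_E·R_E = 22 − 0.373×0.82 − 0.376×0.82 = 21.4 V.
V_CE = 21.4 V > 0.2 V confirms active-region operation.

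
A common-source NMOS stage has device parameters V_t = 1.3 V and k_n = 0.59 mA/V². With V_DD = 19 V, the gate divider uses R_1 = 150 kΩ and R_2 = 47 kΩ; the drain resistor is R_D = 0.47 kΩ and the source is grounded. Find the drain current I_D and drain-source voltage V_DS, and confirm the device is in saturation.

V_G = V_DD·R_2/(R_1+R_2) = 19×47/197 = 4.53 V. With the source grounded, V_GS = V_G = 4.53 V.
Assume saturation: I_D = (k_n/2)(V_GS − V_t)² = (0.59/2)×(4.53 − 1.3)² = 0.295×3.23² = 3.08 mA.
V_DS = V_DD − I_D·R_D = 19 − 3.08×0.47 = 17.6 V.
Saturation requires V_DS ≥ V_GS − V_t = 3.23 V; 17.6 ≥ 3.23 ✓.

I_D ≈ 3.1 mA, V_DS ≈ 18 V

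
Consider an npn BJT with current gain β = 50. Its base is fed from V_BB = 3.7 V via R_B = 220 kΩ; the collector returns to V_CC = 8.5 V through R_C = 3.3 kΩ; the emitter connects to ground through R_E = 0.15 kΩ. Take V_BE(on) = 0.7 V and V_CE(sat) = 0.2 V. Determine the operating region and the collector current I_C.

Assume active. Base-emitter loop: I_B = (V_BB − V_BE)/(R_B + (β+1)R_E) = (3.7 − 0.7)/(220 + 51×0.15) = 0.0132 mA.
I_C = β·I_B = 50×0.0132 = 0.659 mA.
V_CE = V_CC − I_C·R_C − I_E·R_E = 8.5 − 0.659×3.3 − 0.672×0.15 = 6.22 V > V_CE(sat), so the active-region assumption holds.

active; I_C ≈ 0.66 mA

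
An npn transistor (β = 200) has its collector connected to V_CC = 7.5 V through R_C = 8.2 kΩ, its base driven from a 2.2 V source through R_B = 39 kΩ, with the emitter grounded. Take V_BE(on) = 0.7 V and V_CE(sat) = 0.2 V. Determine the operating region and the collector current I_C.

Assume active: I_B = (2.2 − 0.7)/39 = 0.0385 mA, giving I_C = β·I_B = 7.69 mA.
But then V_CE = 7.5 − 7.69×8.2 = -55.6 V < V_CE(sat) = 0.2 V — impossible in the active region.
So the transistor is saturated. With V_CE = 0.2 V, I_C = (V_CC − 0.2)/R_C = 7.3/8.2 = 0.89 mA.
Check: β·I_B = 7.69 mA > I_C = 0.89 mA, confirming saturation.

saturation; I_C ≈ 0.89 mA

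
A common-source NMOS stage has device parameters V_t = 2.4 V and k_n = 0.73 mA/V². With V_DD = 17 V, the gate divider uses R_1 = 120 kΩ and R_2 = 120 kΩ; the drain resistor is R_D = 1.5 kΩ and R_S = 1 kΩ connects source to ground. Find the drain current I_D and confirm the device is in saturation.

I_D ≈ 3.2 mA

V_G = V_DD·R_2/(R_1+R_2) = 17×120/240 = 8.5 V.
Assume saturation: I_D = (k_n/2)(V_GS − V_t)² with V_GS = V_G − I_D·R_S = 8.5 − 1·I_D.
Substituting gives 0.365·I_D² − 5.45·I_D + 13.6 = 0, with roots I_D = 3.16 or 11.8 mA.
The root I_D = 11.8 mA gives V_GS = -3.28 V ≤ V_t, so take I_D = 3.16 mA.
Then V_GS = 5.34 V and V_DS = V_DD − I_D(R_D+R_S) = 17 − 3.16×2.5 = 9.1 V.
Saturation requires V_DS ≥ V_GS − V_t = 2.94 V; 9.1 ≥ 2.94 ✓.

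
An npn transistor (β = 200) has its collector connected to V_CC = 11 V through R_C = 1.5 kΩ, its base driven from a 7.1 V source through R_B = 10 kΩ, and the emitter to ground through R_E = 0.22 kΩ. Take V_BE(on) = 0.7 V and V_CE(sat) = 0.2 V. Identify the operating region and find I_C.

saturation; I_C ≈ 6.2 mA

Assume active: I_B = (7.1 − 0.7)/(10 + 201×0.22) = 0.118 mA, I_C = β·I_B = 23.6 mA.
Then V_CE = 11 − 23.6×1.5 − 23.7×0.22 = -29.6 V < 0.2 V — the active assumption fails.
Re-solve with V_CE = 0.2 V. KCL at the emitter: V_E/R_E = (V_BB−0.7−V_E)/R_B + (V_CC−0.2−V_E)/R_C, giving V_E = 1.48 V.
I_C = (V_CC − 0.2 − V_E)/R_C = (10.8 − 1.48)/1.5 = 6.22 mA.
Check: I_B = (6.4 − 1.48)/10 = 0.492 mA, and β·I_B = 98.5 mA > I_C, confirming saturation.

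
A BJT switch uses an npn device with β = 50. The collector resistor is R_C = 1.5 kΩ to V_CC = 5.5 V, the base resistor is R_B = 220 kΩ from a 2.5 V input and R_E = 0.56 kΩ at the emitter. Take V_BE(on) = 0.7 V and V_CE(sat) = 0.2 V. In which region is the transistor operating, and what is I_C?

Assume active. Base-emitter loop: I_B = (V_BB − V_BE)/(R_B + (β+1)R_E) = (2.5 − 0.7)/(220 + 51×0.56) = 0.00724 mA.
I_C = β·I_B = 50×0.00724 = 0.362 mA.
V_CE = V_CC − I_C·R_C − I_E·R_E = 5.5 − 0.362×1.5 − 0.369×0.56 = 4.75 V > V_CE(sat), so the active-region assumption holds.

active; I_C ≈ 0.36 mA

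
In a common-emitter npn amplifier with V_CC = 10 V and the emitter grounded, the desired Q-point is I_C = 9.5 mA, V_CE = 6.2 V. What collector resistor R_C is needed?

Collector loop: V_CC = I_C·R_C + V_CE.
R_C = (V_CC − V_CE)/I_C = (10 − 6.2)/9.5 = 0.4 kΩ.

R_C ≈ 0.4 kΩ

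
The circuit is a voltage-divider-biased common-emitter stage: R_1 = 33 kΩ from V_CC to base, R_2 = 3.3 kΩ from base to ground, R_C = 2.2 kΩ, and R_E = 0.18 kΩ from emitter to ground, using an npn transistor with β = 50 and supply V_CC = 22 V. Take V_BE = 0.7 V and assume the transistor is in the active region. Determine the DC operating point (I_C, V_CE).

Thevenize the base divider: V_Th = V_CC·R_2/(R_1+R_2) = 22×3.3/36.3 = 2 V, R_Th = R_1‖R_2 = 3 kΩ.
Base-emitter loop: V_Th = I_B·R_Th + V_BE + (β+1)I_B·R_E, so I_B = (2 − 0.7) / (3 + 51×0.18) = 0.107 mA.
I_C = β·I_B = 50×0.107 = 5.34 mA, and I_E = (β+1)I_B = 5.44 mA.
V_CE = V_CC − I_C·R_C − I_E·R_E = 22 − 5.34×2.2 − 5.44×0.18 = 9.28 V.
V_CE = 9.28 V > 0.2 V confirms active-region operation.

I_C ≈ 5.3 mA, V_CE ≈ 9.3 V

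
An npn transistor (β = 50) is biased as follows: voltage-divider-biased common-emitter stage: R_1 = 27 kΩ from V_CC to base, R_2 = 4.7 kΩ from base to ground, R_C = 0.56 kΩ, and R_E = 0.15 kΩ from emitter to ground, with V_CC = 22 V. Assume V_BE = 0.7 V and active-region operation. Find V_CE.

Thevenize the base divider: V_Th = V_CC·R_2/(R_1+R_2) = 22×4.7/31.7 = 3.26 V, R_Th = R_1‖R_2 = 4 kΩ.
Base-emitter loop: V_Th = I_B·R_Th + V_BE + (β+1)I_B·R_E, so I_B = (3.26 − 0.7) / (4 + 51×0.15) = 0.22 mA.
I_C = β·I_B = 50×0.22 = 11 mA, and I_E = (β+1)I_B = 11.2 mA.
V_CE = V_CC − I_C·R_C − I_E·R_E = 22 − 11×0.56 − 11.2×0.15 = 14.2 V.
V_CE = 14.2 V > 0.2 V confirms active-region operation.

V_CE ≈ 14 V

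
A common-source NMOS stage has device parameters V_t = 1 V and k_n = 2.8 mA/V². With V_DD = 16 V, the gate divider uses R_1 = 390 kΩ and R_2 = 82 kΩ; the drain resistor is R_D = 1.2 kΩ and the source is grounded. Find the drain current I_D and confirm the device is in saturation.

I_D ≈ 4.4 mA

V_G = V_DD·R_2/(R_1+R_2) = 16×82/472 = 2.78 V. With the source grounded, V_GS = V_G = 2.78 V.
Assume saturation: I_D = (k_n/2)(V_GS − V_t)² = (2.8/2)×(2.78 − 1)² = 1.4×1.78² = 4.43 mA.
V_DS = V_DD − I_D·R_D = 16 − 4.43×1.2 = 10.7 V.
Saturation requires V_DS ≥ V_GS − V_t = 1.78 V; 10.7 ≥ 1.78 ✓.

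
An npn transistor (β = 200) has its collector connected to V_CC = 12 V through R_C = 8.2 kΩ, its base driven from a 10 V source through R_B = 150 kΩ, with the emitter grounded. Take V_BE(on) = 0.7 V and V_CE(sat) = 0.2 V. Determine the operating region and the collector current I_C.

Assume active: I_B = (10 − 0.7)/150 = 0.062 mA, giving I_C = β·I_B = 12.4 mA.
But then V_CE = 12 − 12.4×8.2 = -89.7 V < V_CE(sat) = 0.2 V — impossible in the active region.
So the transistor is saturated. With V_CE = 0.2 V, I_C = (V_CC − 0.2)/R_C = 11.8/8.2 = 1.44 mA.
Check: β·I_B = 12.4 mA > I_C = 1.44 mA, confirming saturation.

saturation; I_C ≈ 1.4 mA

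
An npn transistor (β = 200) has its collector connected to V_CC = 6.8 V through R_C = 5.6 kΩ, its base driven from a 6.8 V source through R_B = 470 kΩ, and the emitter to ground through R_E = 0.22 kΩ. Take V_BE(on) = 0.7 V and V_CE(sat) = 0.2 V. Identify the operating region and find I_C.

Assume active: I_B = (6.8 − 0.7)/(470 + 201×0.22) = 0.0119 mA, I_C = β·I_B = 2.37 mA.
Then V_CE = 6.8 − 2.37×5.6 − 2.38×0.22 = -7.01 V < 0.2 V — the active assumption fails.
Re-solve with V_CE = 0.2 V. KCL at the emitter: V_E/R_E = (V_BB−0.7−V_E)/R_B + (V_CC−0.2−V_E)/R_C, giving V_E = 0.252 V.
I_C = (V_CC − 0.2 − V_E)/R_C = (6.6 − 0.252)/5.6 = 1.13 mA.
Check: I_B = (6.1 − 0.252)/470 = 0.0124 mA, and β·I_B = 2.49 mA > I_C, confirming saturation.

saturation; I_C ≈ 1.1 mA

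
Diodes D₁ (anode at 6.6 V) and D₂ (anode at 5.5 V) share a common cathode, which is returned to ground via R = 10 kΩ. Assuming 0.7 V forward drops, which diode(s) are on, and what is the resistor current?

Assume both conduct. Then node N would need to be at both 6.6−0.7 = 5.9 V and 5.5−0.7 = 4.8 V, which is impossible.
Assume only D₁ conducts: V_N = 6.6 − 0.7 = 5.9 V, so I_R = 5.9/10 = 0.59 mA.
Check D₂: its anode-to-cathode voltage is 5.5 − 5.9 = -0.4 V < 0.7 V, so it is off. The assumption is consistent.

Only D₁ conducts; I_R ≈ 0.59 mA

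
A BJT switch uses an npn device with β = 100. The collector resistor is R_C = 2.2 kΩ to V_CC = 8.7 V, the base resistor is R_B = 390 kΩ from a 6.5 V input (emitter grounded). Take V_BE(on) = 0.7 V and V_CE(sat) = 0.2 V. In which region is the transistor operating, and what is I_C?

Assume active. Base-emitter loop: I_B = (V_BB − V_BE)/R_B = (6.5 − 0.7)/390 = 0.0149 mA.
I_C = β·I_B = 100×0.0149 = 1.49 mA.
V_CE = V_CC − I_C·R_C = 8.7 − 1.49×2.2 = 5.43 V > V_CE(sat), so the active-region assumption holds.

active; I_C ≈ 1.5 mA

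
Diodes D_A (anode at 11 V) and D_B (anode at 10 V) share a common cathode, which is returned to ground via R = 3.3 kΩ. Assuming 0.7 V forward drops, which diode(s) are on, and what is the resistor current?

Assume both conduct. Then node N would need to be at both 11−0.7 = 10.3 V and 10−0.7 = 9.3 V, which is impossible.
Assume only D_A conducts: V_N = 11 − 0.7 = 10.3 V, so I_R = 10.3/3.3 = 3.12 mA.
Check D_B: its anode-to-cathode voltage is 10 − 10.3 = -0.3 V < 0.7 V, so it is off. The assumption is consistent.

Only D_A conducts; I_R ≈ 3.1 mA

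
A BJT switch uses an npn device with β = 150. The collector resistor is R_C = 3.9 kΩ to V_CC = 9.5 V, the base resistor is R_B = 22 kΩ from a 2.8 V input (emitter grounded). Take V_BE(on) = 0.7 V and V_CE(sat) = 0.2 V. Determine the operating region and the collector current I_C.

saturation; I_C ≈ 2.4 mA

Assume active: I_B = (2.8 − 0.7)/22 = 0.0955 mA, giving I_C = β·I_B = 14.3 mA.
But then V_CE = 9.5 − 14.3×3.9 = -46.3 V < V_CE(sat) = 0.2 V — impossible in the active region.
So the transistor is saturated. With V_CE = 0.2 V, I_C = (V_CC − 0.2)/R_C = 9.3/3.9 = 2.38 mA.
Check: β·I_B = 14.3 mA > I_C = 2.38 mA, confirming saturation.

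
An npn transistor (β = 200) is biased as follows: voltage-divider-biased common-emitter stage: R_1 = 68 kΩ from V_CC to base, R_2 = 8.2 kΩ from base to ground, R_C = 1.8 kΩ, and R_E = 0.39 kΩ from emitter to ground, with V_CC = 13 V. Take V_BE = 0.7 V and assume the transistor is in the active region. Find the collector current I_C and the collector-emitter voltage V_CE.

I_C ≈ 1.6 mA, V_CE ≈ 9.4 V

Thevenize the base divider: V_Th = V_CC·R_2/(R_1+R_2) = 13×8.2/76.2 = 1.4 V, R_Th = R_1‖R_2 = 7.32 kΩ.
Base-emitter loop: V_Th = I_B·R_Th + V_BE + (β+1)I_B·R_E, so I_B = (1.4 − 0.7) / (7.32 + 201×0.39) = 0.00816 mA.
I_C = β·I_B = 200×0.00816 = 1.63 mA, and I_E = (β+1)I_B = 1.64 mA.
V_CE = V_CC − I_C·R_C − I_E·R_E = 13 − 1.63×1.8 − 1.64×0.39 = 9.42 V.
V_CE = 9.42 V > 0.2 V confirms active-region operation.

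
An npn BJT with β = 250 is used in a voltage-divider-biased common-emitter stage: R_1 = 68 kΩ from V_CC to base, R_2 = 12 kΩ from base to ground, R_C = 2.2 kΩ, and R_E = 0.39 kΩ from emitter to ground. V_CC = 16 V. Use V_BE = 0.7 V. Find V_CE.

V_CE ≈ 5.8 V

Thevenize the base divider: V_Th = V_CC·R_2/(R_1+R_2) = 16×12/80 = 2.4 V, R_Th = R_1‖R_2 = 10.2 kΩ.
Base-emitter loop: V_Th = I_B·R_Th + V_BE + (β+1)I_B·R_E, so I_B = (2.4 − 0.7) / (10.2 + 251×0.39) = 0.0157 mA.
I_C = β·I_B = 250×0.0157 = 3.93 mA, and I_E = (β+1)I_B = 3.95 mA.
V_CE = V_CC − I_C·R_C − I_E·R_E = 16 − 3.93×2.2 − 3.95×0.39 = 5.81 V.
V_CE = 5.81 V > 0.2 V confirms active-region operation.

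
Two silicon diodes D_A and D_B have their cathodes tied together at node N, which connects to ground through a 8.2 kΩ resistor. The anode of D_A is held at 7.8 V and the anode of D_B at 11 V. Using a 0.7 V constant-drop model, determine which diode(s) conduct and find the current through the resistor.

Assume both conduct. Then node N would need to be at both 7.8−0.7 = 7.1 V and 11−0.7 = 10.3 V, which is impossible.
Assume only D_B conducts: V_N = 11 − 0.7 = 10.3 V, so I_R = 10.3/8.2 = 1.26 mA.
Check D_A: its anode-to-cathode voltage is 7.8 − 10.3 = -2.5 V < 0.7 V, so it is off. The assumption is consistent.

Only D_B conducts; I_R ≈ 1.3 mA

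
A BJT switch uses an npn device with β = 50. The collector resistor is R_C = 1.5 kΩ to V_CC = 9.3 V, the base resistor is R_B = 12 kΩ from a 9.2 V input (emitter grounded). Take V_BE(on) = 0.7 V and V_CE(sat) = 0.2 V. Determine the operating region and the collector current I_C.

saturation; I_C ≈ 6.1 mA

Assume active: I_B = (9.2 − 0.7)/12 = 0.708 mA, giving I_C = β·I_B = 35.4 mA.
But then V_CE = 9.3 − 35.4×1.5 = -43.8 V < V_CE(sat) = 0.2 V — impossible in the active region.
So the transistor is saturated. With V_CE = 0.2 V, I_C = (V_CC − 0.2)/R_C = 9.1/1.5 = 6.07 mA.
Check: β·I_B = 35.4 mA > I_C = 6.07 mA, confirming saturation.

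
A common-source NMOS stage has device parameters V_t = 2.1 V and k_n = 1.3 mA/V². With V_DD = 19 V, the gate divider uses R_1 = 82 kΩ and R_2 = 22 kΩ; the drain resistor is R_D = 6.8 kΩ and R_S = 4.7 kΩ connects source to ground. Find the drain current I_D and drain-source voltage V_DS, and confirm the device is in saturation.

I_D ≈ 0.27 mA, V_DS ≈ 16 V

V_G = V_DD·R_2/(R_1+R_2) = 19×22/104 = 4.02 V.
Assume saturation: I_D = (k_n/2)(V_GS − V_t)² with V_GS = V_G − I_D·R_S = 4.02 − 4.7·I_D.
Substituting gives 14.4·I_D² − 12.7·I_D + 2.39 = 0, with roots I_D = 0.271 or 0.615 mA.
The root I_D = 0.615 mA gives V_GS = 1.13 V ≤ V_t, so take I_D = 0.271 mA.
Then V_GS = 2.75 V and V_DS = V_DD − I_D(R_D+R_S) = 19 − 0.271×11.5 = 15.9 V.
Saturation requires V_DS ≥ V_GS − V_t = 0.646 V; 15.9 ≥ 0.646 ✓.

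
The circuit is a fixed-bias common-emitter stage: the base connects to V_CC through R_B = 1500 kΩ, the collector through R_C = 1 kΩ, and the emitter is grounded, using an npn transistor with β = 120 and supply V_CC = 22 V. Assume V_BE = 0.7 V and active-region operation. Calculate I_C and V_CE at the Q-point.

Base loop: V_CC = I_B·R_B + V_BE, so I_B = (22 − 0.7)/1500 kΩ = 0.0142 mA.
In the active region I_C = β·I_B = 120 × 0.0142 = 1.7 mA.
Collector loop: V_CE = V_CC − I_C·R_C = 22 − 1.7×1 = 20.3 V.
Since V_CE = 20.3 V > V_CE(sat) ≈ 0.2 V, the transistor is in the active region as assumed.

I_C ≈ 1.7 mA, V_CE ≈ 20 V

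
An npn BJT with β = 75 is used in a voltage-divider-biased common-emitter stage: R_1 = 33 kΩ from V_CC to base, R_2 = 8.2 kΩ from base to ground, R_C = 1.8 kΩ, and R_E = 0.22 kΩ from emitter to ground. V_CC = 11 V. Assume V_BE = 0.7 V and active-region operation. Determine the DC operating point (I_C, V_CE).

Thevenize the base divider: V_Th = V_CC·R_2/(R_1+R_2) = 11×8.2/41.2 = 2.19 V, R_Th = R_1‖R_2 = 6.57 kΩ.
Base-emitter loop: V_Th = I_B·R_Th + V_BE + (β+1)I_B·R_E, so I_B = (2.19 − 0.7) / (6.57 + 76×0.22) = 0.064 mA.
I_C = β·I_B = 75×0.064 = 4.8 mA, and I_E = (β+1)I_B = 4.86 mA.
V_CE = V_CC − I_C·R_C − I_E·R_E = 11 − 4.8×1.8 − 4.86×0.22 = 1.3 V.
V_CE = 1.3 V > 0.2 V confirms active-region operation.

I_C ≈ 4.8 mA, V_CE ≈ 1.3 V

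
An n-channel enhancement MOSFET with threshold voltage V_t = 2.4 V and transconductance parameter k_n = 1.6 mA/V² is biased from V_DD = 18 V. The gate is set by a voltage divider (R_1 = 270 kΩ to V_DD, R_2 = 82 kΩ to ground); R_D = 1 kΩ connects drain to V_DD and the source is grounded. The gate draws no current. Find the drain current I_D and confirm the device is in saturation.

V_G = V_DD·R_2/(R_1+R_2) = 18×82/352 = 4.19 V. With the source grounded, V_GS = V_G = 4.19 V.
Assume saturation: I_D = (k_n/2)(V_GS − V_t)² = (1.6/2)×(4.19 − 2.4)² = 0.8×1.79² = 2.57 mA.
V_DS = V_DD − I_D·R_D = 18 − 2.57×1 = 15.4 V.
Saturation requires V_DS ≥ V_GS − V_t = 1.79 V; 15.4 ≥ 1.79 ✓.

I_D ≈ 2.6 mA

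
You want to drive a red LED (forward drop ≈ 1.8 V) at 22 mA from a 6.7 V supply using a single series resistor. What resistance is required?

The resistor drops V_S − V_D = 6.7 − 1.8 = 4.9 V at 22 mA.
R = 4.9 V / 22 mA = 0.223 kΩ.

R ≈ 0.22 kΩ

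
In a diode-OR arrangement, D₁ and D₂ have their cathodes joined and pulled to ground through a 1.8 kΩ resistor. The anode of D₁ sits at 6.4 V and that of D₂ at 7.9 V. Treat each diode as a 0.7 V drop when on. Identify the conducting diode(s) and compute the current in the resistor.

Assume both conduct. Then node N would need to be at both 6.4−0.7 = 5.7 V and 7.9−0.7 = 7.2 V, which is impossible.
Assume only D₂ conducts: V_N = 7.9 − 0.7 = 7.2 V, so I_R = 7.2/1.8 = 4 mA.
Check D₁: its anode-to-cathode voltage is 6.4 − 7.2 = -0.8 V < 0.7 V, so it is off. The assumption is consistent.

Only D₂ conducts; I_R ≈ 4 mA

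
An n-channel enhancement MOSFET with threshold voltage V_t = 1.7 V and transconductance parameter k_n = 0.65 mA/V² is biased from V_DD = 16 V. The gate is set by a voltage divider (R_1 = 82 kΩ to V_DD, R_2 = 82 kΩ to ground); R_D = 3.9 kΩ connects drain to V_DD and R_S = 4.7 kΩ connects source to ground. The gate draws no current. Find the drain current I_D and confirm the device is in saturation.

V_G = V_DD·R_2/(R_1+R_2) = 16×82/164 = 8 V.
Assume saturation: I_D = (k_n/2)(V_GS − V_t)² with V_GS = V_G − I_D·R_S = 8 − 4.7·I_D.
Substituting gives 7.18·I_D² − 20.2·I_D + 12.9 = 0, with roots I_D = 0.972 or 1.85 mA.
The root I_D = 1.85 mA gives V_GS = -0.684 V ≤ V_t, so take I_D = 0.972 mA.
Then V_GS = 3.43 V and V_DS = V_DD − I_D(R_D+R_S) = 16 − 0.972×8.6 = 7.64 V.
Saturation requires V_DS ≥ V_GS − V_t = 1.73 V; 7.64 ≥ 1.73 ✓.

I_D ≈ 0.97 mA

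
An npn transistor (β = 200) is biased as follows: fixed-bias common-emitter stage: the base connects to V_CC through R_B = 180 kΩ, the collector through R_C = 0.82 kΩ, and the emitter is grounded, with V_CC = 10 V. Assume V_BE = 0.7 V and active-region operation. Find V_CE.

Base loop: V_CC = I_B·R_B + V_BE, so I_B = (10 − 0.7)/180 kΩ = 0.0517 mA.
In the active region I_C = β·I_B = 200 × 0.0517 = 10.3 mA.
Collector loop: V_CE = V_CC − I_C·R_C = 10 − 10.3×0.82 = 1.53 V.
Since V_CE = 1.53 V > V_CE(sat) ≈ 0.2 V, the transistor is in the active region as assumed.

V_CE ≈ 1.5 V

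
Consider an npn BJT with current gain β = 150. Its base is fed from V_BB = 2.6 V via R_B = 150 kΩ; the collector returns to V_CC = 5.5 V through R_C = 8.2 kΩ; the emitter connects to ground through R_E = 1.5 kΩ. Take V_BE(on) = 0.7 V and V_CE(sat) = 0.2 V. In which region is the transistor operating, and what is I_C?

Assume active: I_B = (2.6 − 0.7)/(150 + 151×1.5) = 0.00505 mA, I_C = β·I_B = 0.757 mA.
Then V_CE = 5.5 − 0.757×8.2 − 0.762×1.5 = -1.85 V < 0.2 V — the active assumption fails.
Re-solve with V_CE = 0.2 V. KCL at the emitter: V_E/R_E = (V_BB−0.7−V_E)/R_B + (V_CC−0.2−V_E)/R_C, giving V_E = 0.829 V.
I_C = (V_CC − 0.2 − V_E)/R_C = (5.3 − 0.829)/8.2 = 0.545 mA.
Check: I_B = (1.9 − 0.829)/150 = 0.00714 mA, and β·I_B = 1.07 mA > I_C, confirming saturation.

saturation; I_C ≈ 0.55 mA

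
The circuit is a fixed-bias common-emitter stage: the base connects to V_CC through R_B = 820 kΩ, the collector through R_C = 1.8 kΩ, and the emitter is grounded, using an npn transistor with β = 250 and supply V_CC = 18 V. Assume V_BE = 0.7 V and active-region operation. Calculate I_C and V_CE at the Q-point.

Base loop: V_CC = I_B·R_B + V_BE, so I_B = (18 − 0.7)/820 kΩ = 0.0211 mA.
In the active region I_C = β·I_B = 250 × 0.0211 = 5.27 mA.
Collector loop: V_CE = V_CC − I_C·R_C = 18 − 5.27×1.8 = 8.51 V.
Since V_CE = 8.51 V > V_CE(sat) ≈ 0.2 V, the transistor is in the active region as assumed.

I_C ≈ 5.3 mA, V_CE ≈ 8.5 V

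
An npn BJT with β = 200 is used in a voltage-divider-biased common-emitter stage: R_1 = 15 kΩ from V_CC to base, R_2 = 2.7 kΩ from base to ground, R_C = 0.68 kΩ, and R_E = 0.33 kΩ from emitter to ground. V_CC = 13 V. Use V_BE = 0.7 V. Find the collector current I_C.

Thevenize the base divider: V_Th = V_CC·R_2/(R_1+R_2) = 13×2.7/17.7 = 1.98 V, R_Th = R_1‖R_2 = 2.29 kΩ.
Base-emitter loop: V_Th = I_B·R_Th + V_BE + (β+1)I_B·R_E, so I_B = (1.98 − 0.7) / (2.29 + 201×0.33) = 0.0187 mA.
I_C = β·I_B = 200×0.0187 = 3.74 mA, and I_E = (β+1)I_B = 3.76 mA.
V_CE = V_CC − I_C·R_C − I_E·R_E = 13 − 3.74×0.68 − 3.76×0.33 = 9.22 V.
V_CE = 9.22 V > 0.2 V confirms active-region operation.

I_C ≈ 3.7 mA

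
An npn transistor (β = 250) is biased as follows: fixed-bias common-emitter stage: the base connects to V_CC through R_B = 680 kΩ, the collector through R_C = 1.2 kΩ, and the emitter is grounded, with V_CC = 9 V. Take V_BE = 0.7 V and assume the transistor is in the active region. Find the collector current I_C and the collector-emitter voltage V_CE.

Base loop: V_CC = I_B·R_B + V_BE, so I_B = (9 − 0.7)/680 kΩ = 0.0122 mA.
In the active region I_C = β·I_B = 250 × 0.0122 = 3.05 mA.
Collector loop: V_CE = V_CC − I_C·R_C = 9 − 3.05×1.2 = 5.34 V.
Since V_CE = 5.34 V > V_CE(sat) ≈ 0.2 V, the transistor is in the active region as assumed.

I_C ≈ 3.1 mA, V_CE ≈ 5.3 V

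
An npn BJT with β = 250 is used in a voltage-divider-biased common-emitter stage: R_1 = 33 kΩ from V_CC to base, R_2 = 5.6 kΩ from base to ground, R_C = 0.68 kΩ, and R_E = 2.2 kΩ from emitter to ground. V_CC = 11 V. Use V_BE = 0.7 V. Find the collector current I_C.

Thevenize the base divider: V_Th = V_CC·R_2/(R_1+R_2) = 11×5.6/38.6 = 1.6 V, R_Th = R_1‖R_2 = 4.79 kΩ.
Base-emitter loop: V_Th = I_B·R_Th + V_BE + (β+1)I_B·R_E, so I_B = (1.6 − 0.7) / (4.79 + 251×2.2) = 0.00161 mA.
I_C = β·I_B = 250×0.00161 = 0.402 mA, and I_E = (β+1)I_B = 0.404 mA.
V_CE = V_CC − I_C·R_C − I_E·R_E = 11 − 0.402×0.68 − 0.404×2.2 = 9.84 V.
V_CE = 9.84 V > 0.2 V confirms active-region operation.

I_C ≈ 0.4 mA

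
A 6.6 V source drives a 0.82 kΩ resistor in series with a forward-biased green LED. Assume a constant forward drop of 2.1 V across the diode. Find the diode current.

KVL around the loop: 6.6 = V_D + I·R = 2.1 + I × 0.82 kΩ.
So I = (6.6 − 2.1) / 0.82 kΩ = 4.5 / 0.82 = 5.49 mA.

I ≈ 5.5 mA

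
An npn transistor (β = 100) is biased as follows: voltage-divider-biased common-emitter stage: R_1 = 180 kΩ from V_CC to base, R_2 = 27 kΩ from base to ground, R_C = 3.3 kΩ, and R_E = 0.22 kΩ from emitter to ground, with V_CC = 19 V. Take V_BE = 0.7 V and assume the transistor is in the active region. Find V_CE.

Thevenize the base divider: V_Th = V_CC·R_2/(R_1+R_2) = 19×27/207 = 2.48 V, R_Th = R_1‖R_2 = 23.5 kΩ.
Base-emitter loop: V_Th = I_B·R_Th + V_BE + (β+1)I_B·R_E, so I_B = (2.48 − 0.7) / (23.5 + 101×0.22) = 0.0389 mA.
I_C = β·I_B = 100×0.0389 = 3.89 mA, and I_E = (β+1)I_B = 3.93 mA.
V_CE = V_CC − I_C·R_C − I_E·R_E = 19 − 3.89×3.3 − 3.93×0.22 = 5.29 V.
V_CE = 5.29 V > 0.2 V confirms active-region operation.

V_CE ≈ 5.3 V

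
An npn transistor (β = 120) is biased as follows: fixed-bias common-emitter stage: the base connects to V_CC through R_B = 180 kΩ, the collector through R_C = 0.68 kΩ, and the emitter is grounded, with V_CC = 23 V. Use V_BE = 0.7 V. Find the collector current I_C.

Base loop: V_CC = I_B·R_B + V_BE, so I_B = (23 − 0.7)/180 kΩ = 0.124 mA.
In the active region I_C = β·I_B = 120 × 0.124 = 14.9 mA.
Collector loop: V_CE = V_CC − I_C·R_C = 23 − 14.9×0.68 = 12.9 V.
Since V_CE = 12.9 V > V_CE(sat) ≈ 0.2 V, the transistor is in the active region as assumed.

I_C ≈ 15 mA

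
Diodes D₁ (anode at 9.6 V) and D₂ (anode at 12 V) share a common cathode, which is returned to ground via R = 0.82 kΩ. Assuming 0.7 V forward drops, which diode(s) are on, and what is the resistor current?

Assume both conduct. Then node N would need to be at both 9.6−0.7 = 8.9 V and 12−0.7 = 11.3 V, which is impossible.
Assume only D₂ conducts: V_N = 12 − 0.7 = 11.3 V, so I_R = 11.3/0.82 = 13.8 mA.
Check D₁: its anode-to-cathode voltage is 9.6 − 11.3 = -1.7 V < 0.7 V, so it is off. The assumption is consistent.

Only D₂ conducts; I_R ≈ 14 mA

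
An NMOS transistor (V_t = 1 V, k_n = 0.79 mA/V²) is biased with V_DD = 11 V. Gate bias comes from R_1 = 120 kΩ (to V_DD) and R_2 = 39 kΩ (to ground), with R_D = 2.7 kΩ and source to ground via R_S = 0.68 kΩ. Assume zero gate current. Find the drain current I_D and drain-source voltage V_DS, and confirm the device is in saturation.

V_G = V_DD·R_2/(R_1+R_2) = 11×39/159 = 2.7 V.
Assume saturation: I_D = (k_n/2)(V_GS − V_t)² with V_GS = V_G − I_D·R_S = 2.7 − 0.68·I_D.
Substituting gives 0.183·I_D² − 1.91·I_D + 1.14 = 0, with roots I_D = 0.634 or 9.84 mA.
The root I_D = 9.84 mA gives V_GS = -3.99 V ≤ V_t, so take I_D = 0.634 mA.
Then V_GS = 2.27 V and V_DS = V_DD − I_D(R_D+R_S) = 11 − 0.634×3.38 = 8.86 V.
Saturation requires V_DS ≥ V_GS − V_t = 1.27 V; 8.86 ≥ 1.27 ✓.

I_D ≈ 0.63 mA, V_DS ≈ 8.9 V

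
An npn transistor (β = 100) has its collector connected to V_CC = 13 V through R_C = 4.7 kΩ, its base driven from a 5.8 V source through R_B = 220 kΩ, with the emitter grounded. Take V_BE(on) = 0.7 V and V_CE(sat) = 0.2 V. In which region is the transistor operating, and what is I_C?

active; I_C ≈ 2.3 mA

Assume active. Base-emitter loop: I_B = (V_BB − V_BE)/R_B = (5.8 − 0.7)/220 = 0.0232 mA.
I_C = β·I_B = 100×0.0232 = 2.32 mA.
V_CE = V_CC − I_C·R_C = 13 − 2.32×4.7 = 2.1 V > V_CE(sat), so the active-region assumption holds.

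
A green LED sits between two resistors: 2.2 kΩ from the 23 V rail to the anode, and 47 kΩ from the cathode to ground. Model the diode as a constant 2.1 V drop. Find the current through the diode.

The two resistors are in series with the diode, so KVL gives 23 = I·2.2 + 2.1 + I·47.
I = (23 − 2.1) / (2.2 + 47) kΩ = 20.9 / 49.2 = 0.425 mA.

I ≈ 0.42 mA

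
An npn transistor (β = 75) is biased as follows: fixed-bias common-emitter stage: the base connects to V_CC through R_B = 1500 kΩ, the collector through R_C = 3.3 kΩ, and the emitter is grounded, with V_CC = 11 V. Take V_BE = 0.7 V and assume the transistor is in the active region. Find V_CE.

Base loop: V_CC = I_B·R_B + V_BE, so I_B = (11 − 0.7)/1500 kΩ = 0.00687 mA.
In the active region I_C = β·I_B = 75 × 0.00687 = 0.515 mA.
Collector loop: V_CE = V_CC − I_C·R_C = 11 − 0.515×3.3 = 9.3 V.
Since V_CE = 9.3 V > V_CE(sat) ≈ 0.2 V, the transistor is in the active region as assumed.

V_CE ≈ 9.3 V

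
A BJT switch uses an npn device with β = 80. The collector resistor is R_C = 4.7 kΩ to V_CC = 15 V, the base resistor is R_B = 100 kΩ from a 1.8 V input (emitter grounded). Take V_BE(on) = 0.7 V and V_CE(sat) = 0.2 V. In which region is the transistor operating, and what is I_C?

Assume active. Base-emitter loop: I_B = (V_BB − V_BE)/R_B = (1.8 − 0.7)/100 = 0.011 mA.
I_C = β·I_B = 80×0.011 = 0.88 mA.
V_CE = V_CC − I_C·R_C = 15 − 0.88×4.7 = 10.9 V > V_CE(sat), so the active-region assumption holds.

active; I_C ≈ 0.88 mA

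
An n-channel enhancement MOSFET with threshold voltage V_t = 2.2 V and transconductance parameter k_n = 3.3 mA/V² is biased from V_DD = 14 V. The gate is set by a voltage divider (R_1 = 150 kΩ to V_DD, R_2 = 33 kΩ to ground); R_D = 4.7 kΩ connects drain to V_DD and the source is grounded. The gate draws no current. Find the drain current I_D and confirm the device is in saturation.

V_G = V_DD·R_2/(R_1+R_2) = 14×33/183 = 2.52 V. With the source grounded, V_GS = V_G = 2.52 V.
Assume saturation: I_D = (k_n/2)(V_GS − V_t)² = (3.3/2)×(2.52 − 2.2)² = 1.65×0.325² = 0.174 mA.
V_DS = V_DD − I_D·R_D = 14 − 0.174×4.7 = 13.2 V.
Saturation requires V_DS ≥ V_GS − V_t = 0.325 V; 13.2 ≥ 0.325 ✓.

I_D ≈ 0.17 mA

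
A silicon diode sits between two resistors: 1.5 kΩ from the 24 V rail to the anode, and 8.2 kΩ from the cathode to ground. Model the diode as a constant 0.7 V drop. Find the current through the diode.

The two resistors are in series with the diode, so KVL gives 24 = I·1.5 + 0.7 + I·8.2.
I = (24 − 0.7) / (1.5 + 8.2) kΩ = 23.3 / 9.7 = 2.4 mA.

I ≈ 2.4 mA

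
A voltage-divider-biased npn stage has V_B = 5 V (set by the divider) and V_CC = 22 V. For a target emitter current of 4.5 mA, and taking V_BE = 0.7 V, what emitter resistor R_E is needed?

V_E = V_B − V_BE = 5 − 0.7 = 4.3 V.
R_E = V_E / I_E = 4.3 / 4.5 = 0.956 kΩ.

R_E ≈ 0.96 kΩ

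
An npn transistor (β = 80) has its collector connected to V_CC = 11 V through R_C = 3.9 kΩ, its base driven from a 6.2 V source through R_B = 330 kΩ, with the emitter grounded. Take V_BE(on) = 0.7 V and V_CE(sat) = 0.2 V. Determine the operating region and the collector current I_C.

active; I_C ≈ 1.3 mA

Assume active. Base-emitter loop: I_B = (V_BB − V_BE)/R_B = (6.2 − 0.7)/330 = 0.0167 mA.
I_C = β·I_B = 80×0.0167 = 1.33 mA.
V_CE = V_CC − I_C·R_C = 11 − 1.33×3.9 = 5.8 V > V_CE(sat), so the active-region assumption holds.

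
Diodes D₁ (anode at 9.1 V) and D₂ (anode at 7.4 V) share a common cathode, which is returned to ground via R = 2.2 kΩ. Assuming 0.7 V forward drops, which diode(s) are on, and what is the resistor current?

Assume both conduct. Then node N would need to be at both 9.1−0.7 = 8.4 V and 7.4−0.7 = 6.7 V, which is impossible.
Assume only D₁ conducts: V_N = 9.1 − 0.7 = 8.4 V, so I_R = 8.4/2.2 = 3.82 mA.
Check D₂: its anode-to-cathode voltage is 7.4 − 8.4 = -1 V < 0.7 V, so it is off. The assumption is consistent.

Only D₁ conducts; I_R ≈ 3.8 mA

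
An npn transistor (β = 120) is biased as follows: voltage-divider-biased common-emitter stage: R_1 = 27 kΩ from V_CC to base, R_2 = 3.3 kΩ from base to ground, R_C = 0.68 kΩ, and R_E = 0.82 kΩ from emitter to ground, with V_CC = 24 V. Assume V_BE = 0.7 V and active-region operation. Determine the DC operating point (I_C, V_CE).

Thevenize the base divider: V_Th = V_CC·R_2/(R_1+R_2) = 24×3.3/30.3 = 2.61 V, R_Th = R_1‖R_2 = 2.94 kΩ.
Base-emitter loop: V_Th = I_B·R_Th + V_BE + (β+1)I_B·R_E, so I_B = (2.61 − 0.7) / (2.94 + 121×0.82) = 0.0187 mA.
I_C = β·I_B = 120×0.0187 = 2.25 mA, and I_E = (β+1)I_B = 2.27 mA.
V_CE = V_CC − I_C·R_C − I_E·R_E = 24 − 2.25×0.68 − 2.27×0.82 = 20.6 V.
V_CE = 20.6 V > 0.2 V confirms active-region operation.

I_C ≈ 2.2 mA, V_CE ≈ 21 V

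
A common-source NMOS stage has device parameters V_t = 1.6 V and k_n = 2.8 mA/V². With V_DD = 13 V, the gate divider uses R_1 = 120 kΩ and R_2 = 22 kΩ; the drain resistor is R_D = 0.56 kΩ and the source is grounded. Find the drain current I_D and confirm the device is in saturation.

V_G = V_DD·R_2/(R_1+R_2) = 13×22/142 = 2.01 V. With the source grounded, V_GS = V_G = 2.01 V.
Assume saturation: I_D = (k_n/2)(V_GS − V_t)² = (2.8/2)×(2.01 − 1.6)² = 1.4×0.414² = 0.24 mA.
V_DS = V_DD − I_D·R_D = 13 − 0.24×0.56 = 12.9 V.
Saturation requires V_DS ≥ V_GS − V_t = 0.414 V; 12.9 ≥ 0.414 ✓.

I_D ≈ 0.24 mA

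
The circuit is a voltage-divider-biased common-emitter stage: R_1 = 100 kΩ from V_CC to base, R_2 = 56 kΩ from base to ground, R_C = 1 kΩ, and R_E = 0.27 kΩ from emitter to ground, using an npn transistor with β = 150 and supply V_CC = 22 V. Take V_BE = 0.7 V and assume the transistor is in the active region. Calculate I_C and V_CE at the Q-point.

Thevenize the base divider: V_Th = V_CC·R_2/(R_1+R_2) = 22×56/156 = 7.9 V, R_Th = R_1‖R_2 = 35.9 kΩ.
Base-emitter loop: V_Th = I_B·R_Th + V_BE + (β+1)I_B·R_E, so I_B = (7.9 − 0.7) / (35.9 + 151×0.27) = 0.0939 mA.
I_C = β·I_B = 150×0.0939 = 14.1 mA, and I_E = (β+1)I_B = 14.2 mA.
V_CE = V_CC − I_C·R_C − I_E·R_E = 22 − 14.1×1 − 14.2×0.27 = 4.09 V.
V_CE = 4.09 V > 0.2 V confirms active-region operation.

I_C ≈ 14 mA, V_CE ≈ 4.1 V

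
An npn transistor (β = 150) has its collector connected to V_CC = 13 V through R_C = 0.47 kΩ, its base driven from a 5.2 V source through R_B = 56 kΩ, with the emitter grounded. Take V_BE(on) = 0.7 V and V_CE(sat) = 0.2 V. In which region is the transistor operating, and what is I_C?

Assume active. Base-emitter loop: I_B = (V_BB − V_BE)/R_B = (5.2 − 0.7)/56 = 0.0804 mA.
I_C = β·I_B = 150×0.0804 = 12.1 mA.
V_CE = V_CC − I_C·R_C = 13 − 12.1×0.47 = 7.33 V > V_CE(sat), so the active-region assumption holds.

active; I_C ≈ 12 mA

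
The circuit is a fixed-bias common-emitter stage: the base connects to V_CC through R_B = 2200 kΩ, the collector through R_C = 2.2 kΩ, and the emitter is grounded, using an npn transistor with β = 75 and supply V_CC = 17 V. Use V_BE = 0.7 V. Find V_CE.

Base loop: V_CC = I_B·R_B + V_BE, so I_B = (17 − 0.7)/2200 kΩ = 0.00741 mA.
In the active region I_C = β·I_B = 75 × 0.00741 = 0.556 mA.
Collector loop: V_CE = V_CC − I_C·R_C = 17 − 0.556×2.2 = 15.8 V.
Since V_CE = 15.8 V > V_CE(sat) ≈ 0.2 V, the transistor is in the active region as assumed.

V_CE ≈ 16 V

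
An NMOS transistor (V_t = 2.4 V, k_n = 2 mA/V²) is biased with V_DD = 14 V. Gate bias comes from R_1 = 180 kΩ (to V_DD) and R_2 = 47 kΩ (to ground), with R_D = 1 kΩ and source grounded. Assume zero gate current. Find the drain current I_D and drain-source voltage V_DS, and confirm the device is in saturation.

I_D ≈ 0.25 mA, V_DS ≈ 14 V

V_G = V_DD·R_2/(R_1+R_2) = 14×47/227 = 2.9 V. With the source grounded, V_GS = V_G = 2.9 V.
Assume saturation: I_D = (k_n/2)(V_GS − V_t)² = (2/2)×(2.9 − 2.4)² = 1×0.499² = 0.249 mA.
V_DS = V_DD − I_D·R_D = 14 − 0.249×1 = 13.8 V.
Saturation requires V_DS ≥ V_GS − V_t = 0.499 V; 13.8 ≥ 0.499 ✓.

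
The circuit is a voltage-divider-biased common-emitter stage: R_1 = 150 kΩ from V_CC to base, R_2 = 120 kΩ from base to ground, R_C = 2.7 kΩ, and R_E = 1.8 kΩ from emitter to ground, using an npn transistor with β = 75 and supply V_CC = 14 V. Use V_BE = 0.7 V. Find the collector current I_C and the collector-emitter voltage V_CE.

I_C ≈ 2 mA, V_CE ≈ 4.8 V

Thevenize the base divider: V_Th = V_CC·R_2/(R_1+R_2) = 14×120/270 = 6.22 V, R_Th = R_1‖R_2 = 66.7 kΩ.
Base-emitter loop: V_Th = I_B·R_Th + V_BE + (β+1)I_B·R_E, so I_B = (6.22 − 0.7) / (66.7 + 76×1.8) = 0.0271 mA.
I_C = β·I_B = 75×0.0271 = 2.04 mA, and I_E = (β+1)I_B = 2.06 mA.
V_CE = V_CC − I_C·R_C − I_E·R_E = 14 − 2.04×2.7 − 2.06×1.8 = 4.79 V.
V_CE = 4.79 V > 0.2 V confirms active-region operation.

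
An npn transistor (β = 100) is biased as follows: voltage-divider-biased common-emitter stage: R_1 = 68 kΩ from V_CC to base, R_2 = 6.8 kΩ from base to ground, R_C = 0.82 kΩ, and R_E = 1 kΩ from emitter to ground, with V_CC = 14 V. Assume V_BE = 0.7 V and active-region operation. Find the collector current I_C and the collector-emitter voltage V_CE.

Thevenize the base divider: V_Th = V_CC·R_2/(R_1+R_2) = 14×6.8/74.8 = 1.27 V, R_Th = R_1‖R_2 = 6.18 kΩ.
Base-emitter loop: V_Th = I_B·R_Th + V_BE + (β+1)I_B·R_E, so I_B = (1.27 − 0.7) / (6.18 + 101×1) = 0.00534 mA.
I_C = β·I_B = 100×0.00534 = 0.534 mA, and I_E = (β+1)I_B = 0.54 mA.
V_CE = V_CC − I_C·R_C − I_E·R_E = 14 − 0.534×0.82 − 0.54×1 = 13 V.
V_CE = 13 V > 0.2 V confirms active-region operation.

I_C ≈ 0.53 mA, V_CE ≈ 13 V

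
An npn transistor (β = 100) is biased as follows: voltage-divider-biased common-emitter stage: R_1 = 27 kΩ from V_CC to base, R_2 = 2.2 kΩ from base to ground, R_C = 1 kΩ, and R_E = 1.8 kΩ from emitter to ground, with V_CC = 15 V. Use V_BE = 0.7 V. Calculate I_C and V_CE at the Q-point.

Thevenize the base divider: V_Th = V_CC·R_2/(R_1+R_2) = 15×2.2/29.2 = 1.13 V, R_Th = R_1‖R_2 = 2.03 kΩ.
Base-emitter loop: V_Th = I_B·R_Th + V_BE + (β+1)I_B·R_E, so I_B = (1.13 − 0.7) / (2.03 + 101×1.8) = 0.00234 mA.
I_C = β·I_B = 100×0.00234 = 0.234 mA, and I_E = (β+1)I_B = 0.236 mA.
V_CE = V_CC − I_C·R_C − I_E·R_E = 15 − 0.234×1 − 0.236×1.8 = 14.3 V.
V_CE = 14.3 V > 0.2 V confirms active-region operation.

I_C ≈ 0.23 mA, V_CE ≈ 14 V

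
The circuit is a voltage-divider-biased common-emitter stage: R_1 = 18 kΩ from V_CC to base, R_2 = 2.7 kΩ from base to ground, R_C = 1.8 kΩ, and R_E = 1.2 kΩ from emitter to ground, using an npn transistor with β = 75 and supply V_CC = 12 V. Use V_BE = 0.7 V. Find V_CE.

Thevenize the base divider: V_Th = V_CC·R_2/(R_1+R_2) = 12×2.7/20.7 = 1.57 V, R_Th = R_1‖R_2 = 2.35 kΩ.
Base-emitter loop: V_Th = I_B·R_Th + V_BE + (β+1)I_B·R_E, so I_B = (1.57 − 0.7) / (2.35 + 76×1.2) = 0.00925 mA.
I_C = β·I_B = 75×0.00925 = 0.694 mA, and I_E = (β+1)I_B = 0.703 mA.
V_CE = V_CC − I_C·R_C − I_E·R_E = 12 − 0.694×1.8 − 0.703×1.2 = 9.91 V.
V_CE = 9.91 V > 0.2 V confirms active-region operation.

V_CE ≈ 9.9 V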